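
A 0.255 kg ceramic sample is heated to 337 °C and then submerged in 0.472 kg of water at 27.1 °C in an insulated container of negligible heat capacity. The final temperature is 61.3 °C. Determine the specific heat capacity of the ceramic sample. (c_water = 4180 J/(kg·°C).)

c ≈ 960 J/(kg·°C)

m_s c (T_s − T_f) = m_water c_water (T_f − T_0):
0.255×c×(337 − 61.3) = 0.472×4180×(61.3 − 27.1)
70.3 c = 67475  ⇒  c ≈ 959.8 J/(kg·°C)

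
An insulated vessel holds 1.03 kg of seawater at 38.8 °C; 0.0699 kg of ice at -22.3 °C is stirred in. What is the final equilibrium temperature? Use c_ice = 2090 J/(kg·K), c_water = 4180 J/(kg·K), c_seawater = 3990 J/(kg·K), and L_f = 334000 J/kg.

Conservation of energy gives ΣQ = 0:
ice -22.3→0 °C: 0.0699×2090×22.3 = 3257.8; latent heat to melt: 0.0699×334000 = 23347; warm the meltwater: 292.18 T; seawater cools: 1.03×3990×(T − 38.8) = 4109.7(T − 38.8)
4401.9 T = 159456 − 26604 = 132852
T ≈ 30.18 °C — above 0 °C, consistent with complete melting.

T_f ≈ 30.2 °C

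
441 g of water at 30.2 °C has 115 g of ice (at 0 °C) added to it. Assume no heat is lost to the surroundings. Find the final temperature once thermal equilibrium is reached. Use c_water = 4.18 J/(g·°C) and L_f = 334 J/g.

T_f ≈ 7.4 °C

Energy balance with sensible and latent terms:
melt ice: 115·334 = 38410; warm the meltwater: 480.7 T; water cools: 441·4.18·(T − 30.2) = 1843.4(T − 30.2)
2324.1 T = 55670 − 38410 = 17260
T ≈ 7.43 °C (positive, so assuming full melt was valid).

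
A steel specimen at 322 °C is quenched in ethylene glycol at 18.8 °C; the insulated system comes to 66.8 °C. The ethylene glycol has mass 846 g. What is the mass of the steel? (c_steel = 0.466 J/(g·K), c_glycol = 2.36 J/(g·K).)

m ≈ 806 g

Heat lost by the steel = heat gained by the glycol:
m×0.466×(322 − 66.8) = 846×2.36×(66.8 − 18.8)
118.92 m = 95835  ⇒  m ≈ 805.9 g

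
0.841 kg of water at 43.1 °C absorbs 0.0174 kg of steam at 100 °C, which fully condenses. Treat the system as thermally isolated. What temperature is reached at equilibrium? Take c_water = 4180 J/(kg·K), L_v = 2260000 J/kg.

T_f ≈ 55.2 °C

Energy conservation, ΣQ = 0:
condense steam: −0.0174×2260000 = −39324
  condensate cools 100→T: 0.0174×4180×(T − 100) = 72.73(T − 100)
  original water: 3515.4(T − 43.1)
3588.1 T = 39324 + 7273.2 + 151513 = 198110
T ≈ 55.21 °C (< 100 °C, so full condensation is consistent).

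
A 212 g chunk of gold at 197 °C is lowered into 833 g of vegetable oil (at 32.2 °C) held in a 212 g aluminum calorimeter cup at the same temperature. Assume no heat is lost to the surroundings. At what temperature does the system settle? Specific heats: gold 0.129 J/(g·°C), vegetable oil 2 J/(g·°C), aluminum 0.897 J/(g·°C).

T_f ≈ 34.6 °C

Energy conservation, ΣQ = 0:
212×0.129×(T − 197) + 833×2×(T − 32.2) + 212×0.897×(T − 32.2) = 0
1883.5 T = 65156
T = 65156 / 1883.5 = 34.6 °C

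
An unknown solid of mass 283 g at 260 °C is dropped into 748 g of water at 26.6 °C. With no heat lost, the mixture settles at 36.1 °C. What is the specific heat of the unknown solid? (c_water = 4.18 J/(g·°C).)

Heat lost by the unknown solid = heat gained by the water:
283·c·(260 − 36.1) = 748·4.18·(36.1 − 26.6)
63364 c = 29703  ⇒  c ≈ 0.4688 J/(g·°C)

c ≈ 0.469 J/(g·°C)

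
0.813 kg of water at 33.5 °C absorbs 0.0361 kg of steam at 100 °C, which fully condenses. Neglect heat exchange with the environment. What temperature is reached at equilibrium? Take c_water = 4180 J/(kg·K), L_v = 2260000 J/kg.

T_f ≈ 59.3 °C

Energy balance with sensible and latent terms:
latent heat released on condensation: 0.0361×2260000 = 81586; condensate cools 100→T: 0.0361×4180×(T − 100) = 150.9(T − 100); water warms: 0.813×4180×(T − 33.5) = 3398.3(T − 33.5)
3549.2 T = 81586 + 15090 + 113844 = 210520
T ≈ 59.31 °C, under the boiling point, so the assumption holds.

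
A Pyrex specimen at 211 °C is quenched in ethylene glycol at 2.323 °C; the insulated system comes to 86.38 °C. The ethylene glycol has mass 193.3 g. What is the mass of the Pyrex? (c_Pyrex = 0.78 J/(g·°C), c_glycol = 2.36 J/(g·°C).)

Let T be the final temperature. ΣQ_i = 0:
m·0.78·(86.38 − 211) + 193.3·2.36·(86.38 − 2.323) = 0
-97.2 m = -38346
m = -38346/-97.2 ≈ 394.5 g

m ≈ 394 g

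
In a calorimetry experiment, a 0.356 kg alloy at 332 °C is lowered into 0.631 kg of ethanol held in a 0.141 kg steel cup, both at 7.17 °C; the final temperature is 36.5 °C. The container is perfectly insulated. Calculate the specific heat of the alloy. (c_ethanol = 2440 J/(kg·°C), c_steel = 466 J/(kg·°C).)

Conservation of energy gives ΣQ = 0:
0.356·c·(36.5 − 332) + 0.631·2440·(36.5 − 7.17) + 0.141·466·(36.5 − 7.17) = 0
-105.2 c = -47085
c = -47085/-105.2 ≈ 447.6 J/(kg·°C)

c ≈ 448 J/(kg·°C)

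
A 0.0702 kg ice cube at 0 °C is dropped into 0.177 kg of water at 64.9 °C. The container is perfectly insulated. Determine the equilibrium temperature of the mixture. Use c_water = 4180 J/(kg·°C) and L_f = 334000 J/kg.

T_f ≈ 23.8 °C

Let T be the final temperature. ΣQ_i = 0:
latent heat to melt: 0.0702·334000 = 23447; warm the meltwater: 293.44 T; water: 739.86(T − 64.9)
1033.3 T = 48017 − 23447 = 24570
T ≈ 23.78 °C (positive, so assuming full melt was valid).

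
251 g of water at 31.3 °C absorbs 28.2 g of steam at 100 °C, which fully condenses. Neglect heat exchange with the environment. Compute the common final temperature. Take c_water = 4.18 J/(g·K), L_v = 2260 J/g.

T_f ≈ 92.8 °C

Let T be the final temperature. ΣQ_i = 0:
steam→water at 100 °C releases m L_v = 28.2×2260 = 63732; condensate cools 100→T: 28.2×4.18×(T − 100) = 117.88(T − 100); original water: 1049.2(T − 31.3)
1167.1 T = 63732 + 11788 + 32839 = 108359
T ≈ 92.85 °C — below 100 °C, confirming all the steam condensed.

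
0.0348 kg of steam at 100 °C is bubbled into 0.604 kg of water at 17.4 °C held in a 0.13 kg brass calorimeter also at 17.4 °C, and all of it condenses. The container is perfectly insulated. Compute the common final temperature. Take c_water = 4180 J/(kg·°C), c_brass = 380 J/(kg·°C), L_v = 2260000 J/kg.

T_f ≈ 50.7 °C

Net heat exchanged in the isolated system is zero:
condense steam: −0.0348·2260000 = −78648
  condensate cools 100→T: 0.0348·4180·(T − 100) = 145.46(T − 100)
  original water: 2524.7(T − 17.4)
  cup: 49.4(T − 17.4)
2719.6 T = 78648 + 14546 + 44790 = 137984
T ≈ 50.74 °C, under the boiling point, so the assumption holds.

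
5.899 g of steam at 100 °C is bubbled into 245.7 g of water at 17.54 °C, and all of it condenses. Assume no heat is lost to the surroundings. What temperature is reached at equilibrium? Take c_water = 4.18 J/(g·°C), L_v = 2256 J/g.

Taking heat into each body as positive, Σ m c ΔT = 0:
condense steam: −5.899×2256 = −13308; condensed water 100 °C→T: 24.66(T − 100); water warms: 245.7×4.18×(T − 17.54) = 1027(T − 17.54)
1051.7 T = 13308 + 2465.8 + 18014 = 33788
T ≈ 32.13 °C, under the boiling point, so the assumption holds.

T_f ≈ 32.1 °C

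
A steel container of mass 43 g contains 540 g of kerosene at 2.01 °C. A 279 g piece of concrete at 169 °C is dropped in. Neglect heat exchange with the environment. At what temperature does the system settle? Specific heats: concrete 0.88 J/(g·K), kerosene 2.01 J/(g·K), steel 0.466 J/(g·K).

T_f ≈ 32.4 °C

T_f = Σ m_i c_i T_i / Σ m_i c_i:
T_f = (245.52×169 + 1085.4×2.01 + 20.04×2.01) / (245.52 + 1085.4 + 20.04)
    = 43715 / 1351 ≈ 32.36 °C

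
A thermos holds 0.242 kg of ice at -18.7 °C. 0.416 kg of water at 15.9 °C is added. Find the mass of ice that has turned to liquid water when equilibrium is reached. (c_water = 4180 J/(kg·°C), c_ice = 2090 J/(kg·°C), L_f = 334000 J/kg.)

m_melted ≈ 0.0545 kg

Cooling the water to 0 °C releases 0.416·4180·15.9 = 27648 J.
Of that, 0.242·2090·18.7 = 9458.1 J goes to bring the ice to 0 °C, leaving 18190 J.
To melt every bit of ice: 0.242·334000 = 80828 J.
18190 J < 80828 J, so only part of the ice melts and the system sits at 0 °C.
Mass melted = 18190/334000 ≈ 0.05446 kg.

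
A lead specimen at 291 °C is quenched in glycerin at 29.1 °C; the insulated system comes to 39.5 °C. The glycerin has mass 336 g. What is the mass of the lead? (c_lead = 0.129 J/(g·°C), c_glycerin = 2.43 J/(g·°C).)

m ≈ 262 g

Energy conservation, ΣQ = 0:
m×0.129×(39.5 − 291) + 336×2.43×(39.5 − 29.1) = 0
-32.44 m = -8491.4
m = -8491.4/-32.44 ≈ 261.7 g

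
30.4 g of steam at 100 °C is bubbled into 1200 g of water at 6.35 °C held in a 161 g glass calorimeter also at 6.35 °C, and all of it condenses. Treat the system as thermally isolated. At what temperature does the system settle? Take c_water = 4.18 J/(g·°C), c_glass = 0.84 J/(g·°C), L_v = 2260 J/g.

T_f ≈ 21.6 °C

Heat gained plus heat lost sum to zero:
latent heat released on condensation: 30.4×2260 = 68704
  condensate cools 100→T: 30.4×4.18×(T − 100) = 127.07(T − 100)
  water warms: 1200×4.18×(T − 6.35) = 5016(T − 6.35)
  cup: 135.24(T − 6.35)
5278.3 T = 68704 + 12707 + 32710 = 114122
T ≈ 21.62 °C (< 100 °C, so full condensation is consistent).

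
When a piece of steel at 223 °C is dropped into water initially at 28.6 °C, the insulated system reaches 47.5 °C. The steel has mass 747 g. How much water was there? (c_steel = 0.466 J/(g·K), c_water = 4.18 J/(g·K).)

m ≈ 773 g

Heat lost by the steel = heat gained by the water:
747·0.466·(223 − 47.5) = m·4.18·(47.5 − 28.6)
79 m = 61092  ⇒  m ≈ 773.3 g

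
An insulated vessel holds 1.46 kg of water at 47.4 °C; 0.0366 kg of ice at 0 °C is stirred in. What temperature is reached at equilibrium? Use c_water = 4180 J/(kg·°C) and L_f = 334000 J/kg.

T_f ≈ 44.3 °C

Let T be the final temperature. ΣQ_i = 0:
melt ice: 0.0366·334000 = 12224
  meltwater 0→T: 0.0366·4180·T = 152.99 T
  water cools: 1.46·4180·(T − 47.4) = 6102.8(T − 47.4)
6255.8 T = 289273 − 12224 = 277048
T ≈ 44.29 °C. Since T > 0 °C, the all-ice-melts assumption holds.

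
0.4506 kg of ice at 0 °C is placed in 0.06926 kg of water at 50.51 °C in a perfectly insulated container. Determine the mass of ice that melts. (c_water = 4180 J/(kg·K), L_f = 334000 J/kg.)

m_melted ≈ 0.0438 kg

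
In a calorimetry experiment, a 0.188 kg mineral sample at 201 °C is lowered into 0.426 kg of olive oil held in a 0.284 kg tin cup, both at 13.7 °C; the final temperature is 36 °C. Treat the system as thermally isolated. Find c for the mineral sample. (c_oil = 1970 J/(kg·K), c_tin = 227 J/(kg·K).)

Taking heat into each body as positive, Σ m c ΔT = 0:
0.188·c·(36 − 201) + 0.426·1970·(36 − 13.7) + 0.284·227·(36 − 13.7) = 0
-31.02 c = -20152
c = -20152/-31.02 ≈ 649.7 J/(kg·K)

c ≈ 650 J/(kg·K)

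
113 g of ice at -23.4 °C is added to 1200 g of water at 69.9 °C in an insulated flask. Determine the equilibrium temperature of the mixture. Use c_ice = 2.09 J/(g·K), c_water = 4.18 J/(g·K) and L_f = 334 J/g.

T_f ≈ 56.0 °C

Heat gained plus heat lost sum to zero:
ice -23.4→0 °C: 113×2.09×23.4 = 5526.4; melt ice: 113×334 = 37742; warm the meltwater: 472.34 T; water cools: 1200×4.18×(T − 69.9) = 5016(T − 69.9)
5488.3 T = 350618 − 43268 = 307350
T ≈ 56.00 °C. Since T > 0 °C, the all-ice-melts assumption holds.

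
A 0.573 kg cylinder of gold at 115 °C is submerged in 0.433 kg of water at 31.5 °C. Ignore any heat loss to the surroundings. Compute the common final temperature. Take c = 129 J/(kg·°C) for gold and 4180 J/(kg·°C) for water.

T_f ≈ 34.8 °C

Heat lost by the gold equals heat gained by the water:
0.573·129·(115 − T) = 0.433·4180·(T − 31.5)
73.92(115 − T) = 1809.9(T − 31.5)
1883.9 T = 65514  ⇒  T ≈ 34.78 °C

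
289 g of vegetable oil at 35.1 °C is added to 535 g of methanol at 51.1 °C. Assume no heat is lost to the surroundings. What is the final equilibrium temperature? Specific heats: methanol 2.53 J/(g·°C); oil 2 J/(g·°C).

T_f ≈ 46.3 °C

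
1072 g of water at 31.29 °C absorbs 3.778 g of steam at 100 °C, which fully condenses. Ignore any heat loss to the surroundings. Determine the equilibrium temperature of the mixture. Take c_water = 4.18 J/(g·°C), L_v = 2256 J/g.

T_f ≈ 33.4 °C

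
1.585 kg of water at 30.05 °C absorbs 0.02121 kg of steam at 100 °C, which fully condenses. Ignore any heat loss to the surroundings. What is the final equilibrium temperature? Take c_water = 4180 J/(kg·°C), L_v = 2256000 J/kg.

Net heat exchanged in the isolated system is zero:
steam→water at 100 °C releases m L_v = 0.02121×2256000 = 47850; condensed water 100 °C→T: 88.66(T − 100); water warms: 1.585×4180×(T − 30.05) = 6625.3(T − 30.05)
6714 T = 47850 + 8865.8 + 199090 = 255806
T ≈ 38.10 °C (< 100 °C, so full condensation is consistent).

T_f ≈ 38.1 °C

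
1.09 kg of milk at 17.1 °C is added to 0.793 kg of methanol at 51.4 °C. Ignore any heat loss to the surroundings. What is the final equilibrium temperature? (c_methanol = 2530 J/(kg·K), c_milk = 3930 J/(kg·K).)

T_f ≈ 28.0 °C

Net heat exchanged in the isolated system is zero:
0.793×2530×(T − 51.4) + 1.09×3930×(T − 17.1) = 0
6290 T = 176375
T = 176375/6290 ≈ 28.04 °C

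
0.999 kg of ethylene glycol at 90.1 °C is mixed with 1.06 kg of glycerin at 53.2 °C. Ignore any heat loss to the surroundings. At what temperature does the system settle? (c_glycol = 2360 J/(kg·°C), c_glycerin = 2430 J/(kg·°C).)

T_f ≈ 70.8 °C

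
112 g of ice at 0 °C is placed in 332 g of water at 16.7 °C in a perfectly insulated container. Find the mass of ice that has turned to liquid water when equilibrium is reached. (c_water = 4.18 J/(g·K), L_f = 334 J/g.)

m_melted ≈ 69.4 g

Water can give up m c ΔT = 332×4.18×16.7 = 23176 J before reaching 0 °C.
Melting all 112 g of ice would need 112×334 = 37408 J.
23176 J < 37408 J, so only part of the ice melts and the system sits at 0 °C.
m_melted×334 = 23176  ⇒  m_melted ≈ 69.39 g.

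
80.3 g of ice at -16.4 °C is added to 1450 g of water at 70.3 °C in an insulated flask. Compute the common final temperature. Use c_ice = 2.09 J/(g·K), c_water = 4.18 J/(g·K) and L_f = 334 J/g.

T_f ≈ 62.0 °C

Energy balance with sensible and latent terms:
warm ice to 0 °C: 80.3·2.09·(0 − (-16.4)) = 2752.4
  latent heat to melt: 80.3·334 = 26820
  warm the meltwater: 335.65 T
  water: 6061(T − 70.3)
6396.7 T = 426088 − 29573 = 396516
T ≈ 61.99 °C (positive, so assuming full melt was valid).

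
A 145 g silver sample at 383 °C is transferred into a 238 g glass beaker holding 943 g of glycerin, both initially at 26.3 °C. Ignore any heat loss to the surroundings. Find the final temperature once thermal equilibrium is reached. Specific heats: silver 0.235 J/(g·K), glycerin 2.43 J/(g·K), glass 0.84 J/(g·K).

T_f ≈ 31.1 °C

Energy conservation, ΣQ = 0:
145·0.235·(T − 383) + 943·2.43·(T − 26.3) + 238·0.84·(T − 26.3) = 0
34.07(T − 383) + 2291.5(T − 26.3) + 199.92(T − 26.3) = 0
(34.07 + 2291.5 + 199.92) T = 34.07·383 + 2291.5·26.3 + 199.92·26.3
T = 78575 / 2525.5 = 31.1 °C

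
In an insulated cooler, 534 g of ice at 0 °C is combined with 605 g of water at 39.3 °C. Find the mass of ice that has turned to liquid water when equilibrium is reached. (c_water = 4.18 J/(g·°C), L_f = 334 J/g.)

Heat available from the water dropping to 0 °C: 605·4.18·39.3 = 99386 J.
Fully melting the ice requires m_ice L_f = 534·334 = 178356 J.
Since 99386 < 178356 J, not all the ice melts; equilibrium is at 0 °C.
Mass melted = 99386/334 ≈ 297.6 g.

m_melted ≈ 298 g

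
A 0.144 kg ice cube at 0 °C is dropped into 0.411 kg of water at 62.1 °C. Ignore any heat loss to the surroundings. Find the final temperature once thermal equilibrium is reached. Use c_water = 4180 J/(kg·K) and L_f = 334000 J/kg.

Let T be the final temperature. ΣQ_i = 0:
melt ice: 0.144×334000 = 48096; warm the meltwater: 601.92 T; water: 1718(T − 62.1)
2319.9 T = 106687 − 48096 = 58591
T ≈ 25.26 °C (positive, so assuming full melt was valid).

T_f ≈ 25.3 °C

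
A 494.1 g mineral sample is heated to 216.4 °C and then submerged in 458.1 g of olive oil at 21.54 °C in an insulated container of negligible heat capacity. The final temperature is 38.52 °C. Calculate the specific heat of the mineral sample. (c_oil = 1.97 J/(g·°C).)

c ≈ 0.174 J/(g·°C)

Heat lost by the mineral sample = heat gained by the oil:
494.1·c·(216.4 − 38.52) = 458.1·1.97·(38.52 − 21.54)
87891 c = 15324  ⇒  c ≈ 0.1744 J/(g·°C)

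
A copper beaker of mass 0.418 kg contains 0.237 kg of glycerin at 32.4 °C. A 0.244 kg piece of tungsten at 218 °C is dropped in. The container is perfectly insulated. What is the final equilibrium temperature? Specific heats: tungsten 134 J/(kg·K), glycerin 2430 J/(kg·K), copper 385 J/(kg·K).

Conservation of energy gives ΣQ = 0:
0.244·134·(T − 218) + 0.237·2430·(T − 32.4) + 0.418·385·(T − 32.4) = 0
32.7(T − 218) + 575.91(T − 32.4) + 160.93(T − 32.4) = 0
(32.7 + 575.91 + 160.93) T = 32.7·218 + 575.91·32.4 + 160.93·32.4
T = 31001 / 769.54 = 40.3 °C

T_f ≈ 40.3 °C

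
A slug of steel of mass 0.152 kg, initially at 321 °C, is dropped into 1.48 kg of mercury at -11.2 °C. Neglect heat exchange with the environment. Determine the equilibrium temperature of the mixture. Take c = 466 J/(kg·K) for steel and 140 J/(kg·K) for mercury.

Net heat exchanged in the isolated system is zero:
0.152*466*(T − 321) + 1.48*140*(T − (-11.2)) = 0
70.83(T − 321) + 207.2(T − (-11.2)) = 0
(70.83 + 207.2) T = 70.83*321 + 207.2*(-11.2)
T = 20416/278.03 ≈ 73.43 °C

T_f ≈ 73.4 °C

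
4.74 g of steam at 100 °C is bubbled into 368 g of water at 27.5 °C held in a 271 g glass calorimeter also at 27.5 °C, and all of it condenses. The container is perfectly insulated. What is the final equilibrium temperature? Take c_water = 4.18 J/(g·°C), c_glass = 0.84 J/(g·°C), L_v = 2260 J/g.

T_f ≈ 34.3 °C

Taking heat into each body as positive, Σ m c ΔT = 0:
steam→water at 100 °C releases m L_v = 4.74·2260 = 10712; condensed water 100 °C→T: 19.81(T − 100); original water: 1538.2(T − 27.5); glass cup: 271·0.84·(T − 27.5) = 227.64(T − 27.5)
1785.7 T = 10712 + 1981.3 + 48562 = 61255
T ≈ 34.30 °C, under the boiling point, so the assumption holds.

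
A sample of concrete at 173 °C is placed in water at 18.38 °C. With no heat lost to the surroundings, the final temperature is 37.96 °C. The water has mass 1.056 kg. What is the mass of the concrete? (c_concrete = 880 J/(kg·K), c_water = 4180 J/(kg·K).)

m ≈ 0.727 kg

Heat lost by the concrete = heat gained by the water:
m·880·(173 − 37.96) = 1.056·4180·(37.96 − 18.38)
118835 m = 86428  ⇒  m ≈ 0.7273 kg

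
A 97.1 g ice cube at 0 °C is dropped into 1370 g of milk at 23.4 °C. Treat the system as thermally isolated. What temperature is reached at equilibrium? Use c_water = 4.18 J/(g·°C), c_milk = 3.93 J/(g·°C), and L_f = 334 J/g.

Energy conservation, ΣQ = 0:
fusion: m_ice L_f = 97.1×334 = 32431; meltwater 0→T: 97.1×4.18×T = 405.88 T; milk: 5384.1(T − 23.4)
5790 T = 125988 − 32431 = 93557
T ≈ 16.16 °C. Since T > 0 °C, the all-ice-melts assumption holds.

T_f ≈ 16.2 °C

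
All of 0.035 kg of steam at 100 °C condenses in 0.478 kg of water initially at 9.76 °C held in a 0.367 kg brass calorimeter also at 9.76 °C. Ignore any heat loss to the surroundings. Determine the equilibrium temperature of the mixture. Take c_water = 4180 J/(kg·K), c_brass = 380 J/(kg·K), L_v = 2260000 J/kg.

T_f ≈ 50.2 °C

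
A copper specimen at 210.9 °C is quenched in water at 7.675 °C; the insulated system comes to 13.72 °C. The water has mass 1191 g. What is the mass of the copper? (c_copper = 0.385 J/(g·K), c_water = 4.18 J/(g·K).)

m ≈ 396 g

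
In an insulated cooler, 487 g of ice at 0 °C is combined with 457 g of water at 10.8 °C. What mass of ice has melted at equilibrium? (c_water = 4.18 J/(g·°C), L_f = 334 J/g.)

Water can give up m c ΔT = 457×4.18×10.8 = 20631 J before reaching 0 °C.
To melt every bit of ice: 487×334 = 162658 J.
Since 20631 < 162658 J, not all the ice melts; equilibrium is at 0 °C.
m_melted×334 = 20631  ⇒  m_melted ≈ 61.77 g.

m_melted ≈ 61.8 g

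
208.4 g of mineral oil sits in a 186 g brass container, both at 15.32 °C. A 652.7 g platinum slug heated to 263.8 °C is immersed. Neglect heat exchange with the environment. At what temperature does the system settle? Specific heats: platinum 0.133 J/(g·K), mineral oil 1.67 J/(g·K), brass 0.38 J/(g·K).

Energy conservation, ΣQ = 0:
652.7×0.133×(T − 263.8) + 208.4×1.67×(T − 15.32) + 186×0.38×(T − 15.32) = 0
86.81(T − 263.8) + 348.03(T − 15.32) + 70.68(T − 15.32) = 0
505.52 T = 29315
T = 29315/505.52 ≈ 57.99 °C

T_f ≈ 58.0 °C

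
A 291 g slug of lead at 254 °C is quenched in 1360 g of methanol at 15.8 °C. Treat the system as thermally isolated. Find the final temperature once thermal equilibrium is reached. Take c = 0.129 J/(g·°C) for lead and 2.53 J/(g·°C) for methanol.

|Q_lead| = |Q_methanol|:
291*0.129*(254 − T) = 1360*2.53*(T − 15.8)
37.54(254 − T) = 3440.8(T − 15.8)
3478.3 T = 63900  ⇒  T ≈ 18.37 °C

T_f ≈ 18.4 °C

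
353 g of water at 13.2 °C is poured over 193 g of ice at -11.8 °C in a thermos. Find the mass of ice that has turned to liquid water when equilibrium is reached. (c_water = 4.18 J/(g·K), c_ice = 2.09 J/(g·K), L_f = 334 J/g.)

m_melted ≈ 44.1 g

Water can give up m c ΔT = 353×4.18×13.2 = 19477 J before reaching 0 °C.
Of that, 193×2.09×11.8 = 4759.8 J goes to bring the ice to 0 °C, leaving 14717 J.
To melt every bit of ice: 193×334 = 64462 J.
14717 J < 64462 J, so only part of the ice melts and the system sits at 0 °C.
Mass melted = 14717/334 ≈ 44.06 g.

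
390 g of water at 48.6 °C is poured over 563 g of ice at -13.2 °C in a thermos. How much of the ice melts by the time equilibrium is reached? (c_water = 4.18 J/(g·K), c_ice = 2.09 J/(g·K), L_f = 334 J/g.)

m_melted ≈ 191 g

Heat available from the water dropping to 0 °C: 390×4.18×48.6 = 79228 J.
Warming the ice to 0 °C takes 563×2.09×13.2 = 15532 J, leaving 63696 J for melting.
Fully melting the ice requires m_ice L_f = 563×334 = 188042 J.
63696 J < 188042 J, so only part of the ice melts and the system sits at 0 °C.
m_melt = 63696 / L_f = 190.7 g.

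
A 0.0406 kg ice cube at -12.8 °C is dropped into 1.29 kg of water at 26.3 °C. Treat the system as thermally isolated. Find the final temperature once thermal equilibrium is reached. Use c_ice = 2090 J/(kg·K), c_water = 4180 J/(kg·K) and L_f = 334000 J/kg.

T_f ≈ 22.9 °C

Energy conservation, ΣQ = 0:
ice -12.8→0 °C: 0.0406×2090×12.8 = 1086.1
  fusion: m_ice L_f = 0.0406×334000 = 13560
  warm the meltwater: 169.71 T
  water cools: 1.29×4180×(T − 26.3) = 5392.2(T − 26.3)
5561.9 T = 141815 − 14647 = 127168
T ≈ 22.86 °C. Since T > 0 °C, the all-ice-melts assumption holds.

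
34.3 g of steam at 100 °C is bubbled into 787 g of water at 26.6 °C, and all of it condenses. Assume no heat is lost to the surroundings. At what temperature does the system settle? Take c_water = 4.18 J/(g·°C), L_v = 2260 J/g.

Energy conservation, ΣQ = 0:
latent heat released on condensation: 34.3·2260 = 77518; condensed water 100 °C→T: 143.37(T − 100); original water: 3289.7(T − 26.6)
3433 T = 77518 + 14337 + 87505 = 179360
T ≈ 52.25 °C (< 100 °C, so full condensation is consistent).

T_f ≈ 52.2 °C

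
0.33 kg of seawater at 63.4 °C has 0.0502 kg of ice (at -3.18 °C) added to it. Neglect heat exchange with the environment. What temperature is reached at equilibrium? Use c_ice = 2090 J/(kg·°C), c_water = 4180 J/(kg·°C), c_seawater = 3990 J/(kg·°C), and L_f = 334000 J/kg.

T_f ≈ 43.5 °C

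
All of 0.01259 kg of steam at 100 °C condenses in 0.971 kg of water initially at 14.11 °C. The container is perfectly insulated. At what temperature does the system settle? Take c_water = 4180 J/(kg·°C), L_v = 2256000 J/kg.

Conservation of energy gives ΣQ = 0:
condense steam: −0.01259×2256000 = −28403; condensate cools 100→T: 0.01259×4180×(T − 100) = 52.63(T − 100); original water: 4058.8(T − 14.11)
4111.4 T = 28403 + 5262.6 + 57269 = 90935
T ≈ 22.12 °C (< 100 °C, so full condensation is consistent).

T_f ≈ 22.1 °C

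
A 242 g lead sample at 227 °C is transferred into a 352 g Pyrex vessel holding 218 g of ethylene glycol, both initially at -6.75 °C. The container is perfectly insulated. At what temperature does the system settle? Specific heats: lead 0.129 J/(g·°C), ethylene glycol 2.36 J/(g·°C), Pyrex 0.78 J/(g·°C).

T_f ≈ 2.1 °C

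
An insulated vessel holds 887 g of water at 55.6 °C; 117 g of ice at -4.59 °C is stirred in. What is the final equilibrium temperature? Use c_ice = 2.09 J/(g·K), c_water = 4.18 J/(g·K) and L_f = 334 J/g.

T_f ≈ 39.5 °C

Taking heat into each body as positive, Σ m c ΔT = 0:
ice -4.59→0 °C: 117×2.09×4.59 = 1122.4; latent heat to melt: 117×334 = 39078; meltwater 0→T: 117×4.18×T = 489.06 T; water cools: 887×4.18×(T − 55.6) = 3707.7(T − 55.6)
4196.7 T = 206146 − 40200 = 165946
T ≈ 39.54 °C (positive, so assuming full melt was valid).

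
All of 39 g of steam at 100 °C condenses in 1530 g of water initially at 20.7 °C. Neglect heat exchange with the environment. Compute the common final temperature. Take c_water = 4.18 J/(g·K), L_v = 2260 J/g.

Energy balance with sensible and latent terms:
latent heat released on condensation: 39×2260 = 88140
  condensate cools 100→T: 39×4.18×(T − 100) = 163.02(T − 100)
  original water: 6395.4(T − 20.7)
6558.4 T = 88140 + 16302 + 132385 = 236827
T ≈ 36.11 °C, under the boiling point, so the assumption holds.

T_f ≈ 36.1 °C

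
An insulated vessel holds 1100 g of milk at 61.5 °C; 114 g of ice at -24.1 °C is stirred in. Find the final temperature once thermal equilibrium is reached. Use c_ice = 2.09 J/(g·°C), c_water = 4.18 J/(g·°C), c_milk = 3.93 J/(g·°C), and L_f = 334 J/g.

T_f ≈ 46.3 °C

Conservation of energy gives ΣQ = 0:
warm ice to 0 °C: 114·2.09·(0 − (-24.1)) = 5742.1
  fusion: m_ice L_f = 114·334 = 38076
  warm the meltwater: 476.52 T
  milk: 4323(T − 61.5)
4799.5 T = 265864 − 43818 = 222046
T ≈ 46.26 °C (positive, so assuming full melt was valid).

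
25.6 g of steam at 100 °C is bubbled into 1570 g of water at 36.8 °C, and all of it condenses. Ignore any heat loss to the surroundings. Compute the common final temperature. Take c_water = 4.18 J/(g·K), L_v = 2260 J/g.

Net heat exchanged in the isolated system is zero:
latent heat released on condensation: 25.6×2260 = 57856
  condensed water 100 °C→T: 107.01(T − 100)
  water warms: 1570×4.18×(T − 36.8) = 6562.6(T − 36.8)
6669.6 T = 57856 + 10701 + 241504 = 310060
T ≈ 46.49 °C, under the boiling point, so the assumption holds.

T_f ≈ 46.5 °C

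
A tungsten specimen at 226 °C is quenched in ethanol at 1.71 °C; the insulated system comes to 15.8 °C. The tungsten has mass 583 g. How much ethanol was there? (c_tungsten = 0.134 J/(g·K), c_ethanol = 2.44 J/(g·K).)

m ≈ 478 g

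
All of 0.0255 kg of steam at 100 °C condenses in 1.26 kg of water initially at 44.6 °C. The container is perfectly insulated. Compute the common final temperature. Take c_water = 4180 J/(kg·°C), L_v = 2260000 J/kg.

Let T be the final temperature. ΣQ_i = 0:
steam→water at 100 °C releases m L_v = 0.0255·2260000 = 57630; condensate cools 100→T: 0.0255·4180·(T − 100) = 106.59(T − 100); original water: 5266.8(T − 44.6)
5373.4 T = 57630 + 10659 + 234899 = 303188
T ≈ 56.42 °C, under the boiling point, so the assumption holds.

T_f ≈ 56.4 °C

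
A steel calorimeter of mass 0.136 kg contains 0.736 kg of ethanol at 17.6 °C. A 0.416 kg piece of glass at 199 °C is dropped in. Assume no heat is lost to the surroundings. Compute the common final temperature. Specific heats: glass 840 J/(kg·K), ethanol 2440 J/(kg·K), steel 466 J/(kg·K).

T_f ≈ 46.3 °C

Taking heat into each body as positive, Σ m c ΔT = 0:
0.416·840·(T − 199) + 0.736·2440·(T − 17.6) + 0.136·466·(T − 17.6) = 0
(349.44 + 1795.8 + 63.38) T = 349.44·199 + 1795.8·17.6 + 63.38·17.6
T = 102261 / 2208.7 = 46.3 °C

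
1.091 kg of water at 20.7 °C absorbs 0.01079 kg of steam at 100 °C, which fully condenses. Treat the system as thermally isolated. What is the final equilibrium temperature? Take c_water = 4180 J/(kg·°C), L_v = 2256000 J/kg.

Conservation of energy gives ΣQ = 0:
latent heat released on condensation: 0.01079×2256000 = 24342; condensate cools 100→T: 0.01079×4180×(T − 100) = 45.1(T − 100); water warms: 1.091×4180×(T − 20.7) = 4560.4(T − 20.7)
4605.5 T = 24342 + 4510.2 + 94400 = 123252
T ≈ 26.76 °C, under the boiling point, so the assumption holds.

T_f ≈ 26.8 °C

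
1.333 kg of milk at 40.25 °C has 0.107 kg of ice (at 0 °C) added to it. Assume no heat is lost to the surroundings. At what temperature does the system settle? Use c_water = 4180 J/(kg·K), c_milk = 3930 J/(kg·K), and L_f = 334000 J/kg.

T_f ≈ 30.8 °C

Let T be the final temperature. ΣQ_i = 0:
latent heat to melt: 0.107·334000 = 35738
  warm the meltwater: 447.26 T
  milk cools: 1.333·3930·(T − 40.25) = 5238.7(T − 40.25)
5685.9 T = 210857 − 35738 = 175119
T ≈ 30.80 °C — above 0 °C, consistent with complete melting.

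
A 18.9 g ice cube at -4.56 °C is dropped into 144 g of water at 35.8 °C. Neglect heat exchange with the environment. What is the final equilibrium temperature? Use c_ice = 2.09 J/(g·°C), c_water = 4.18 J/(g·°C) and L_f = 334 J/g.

T_f ≈ 22.1 °C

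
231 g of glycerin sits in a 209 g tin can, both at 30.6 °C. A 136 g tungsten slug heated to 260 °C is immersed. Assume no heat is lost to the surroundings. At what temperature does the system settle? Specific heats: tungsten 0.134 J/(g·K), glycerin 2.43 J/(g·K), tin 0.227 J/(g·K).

T_f ≈ 37.3 °C

T_f is the heat-capacity-weighted average of the initial temperatures:
T_f = (18.22·260 + 561.33·30.6 + 47.44·30.6) / (18.22 + 561.33 + 47.44)
    = 23367 / 627 ≈ 37.27 °C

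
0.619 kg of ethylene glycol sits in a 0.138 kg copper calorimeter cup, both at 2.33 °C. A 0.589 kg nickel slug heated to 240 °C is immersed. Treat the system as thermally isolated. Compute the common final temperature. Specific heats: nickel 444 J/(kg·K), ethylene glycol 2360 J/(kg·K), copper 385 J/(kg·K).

T_f ≈ 37.3 °C

Let T be the final temperature. ΣQ_i = 0:
0.589×444×(T − 240) + 0.619×2360×(T − 2.33) + 0.138×385×(T − 2.33) = 0
1775.5 T = 66291
T = 66291/1775.5 ≈ 37.34 °C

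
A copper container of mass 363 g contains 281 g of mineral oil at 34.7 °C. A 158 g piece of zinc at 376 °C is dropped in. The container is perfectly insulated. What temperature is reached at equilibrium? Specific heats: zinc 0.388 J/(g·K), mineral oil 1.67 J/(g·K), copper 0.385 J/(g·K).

T_f ≈ 65.9 °C

T_f is the heat-capacity-weighted average of the initial temperatures:
T_f = (61.3×376 + 469.27×34.7 + 139.75×34.7) / (61.3 + 469.27 + 139.75)
    = 44183 / 670.33 ≈ 65.91 °C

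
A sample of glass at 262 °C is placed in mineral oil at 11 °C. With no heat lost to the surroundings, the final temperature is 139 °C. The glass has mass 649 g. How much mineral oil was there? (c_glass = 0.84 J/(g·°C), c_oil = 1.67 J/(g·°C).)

m ≈ 314 g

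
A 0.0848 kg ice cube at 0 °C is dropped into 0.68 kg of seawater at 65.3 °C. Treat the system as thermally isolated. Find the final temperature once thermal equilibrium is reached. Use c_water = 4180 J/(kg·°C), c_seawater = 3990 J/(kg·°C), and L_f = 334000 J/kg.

T_f ≈ 48.5 °C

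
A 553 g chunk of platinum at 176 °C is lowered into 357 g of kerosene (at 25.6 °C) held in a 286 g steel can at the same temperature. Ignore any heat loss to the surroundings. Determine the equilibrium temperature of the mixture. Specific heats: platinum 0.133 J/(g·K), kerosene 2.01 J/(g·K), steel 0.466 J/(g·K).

Heat gained plus heat lost sum to zero:
553·0.133·(T − 176) + 357·2.01·(T − 25.6) + 286·0.466·(T − 25.6) = 0
(73.55 + 717.57 + 133.28) T = 73.55·176 + 717.57·25.6 + 133.28·25.6
T = 34726/924.39 ≈ 37.57 °C

T_f ≈ 37.6 °C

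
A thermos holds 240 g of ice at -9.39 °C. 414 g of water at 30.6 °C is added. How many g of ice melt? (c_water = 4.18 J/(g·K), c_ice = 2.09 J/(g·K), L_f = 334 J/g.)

Water can give up m c ΔT = 414·4.18·30.6 = 52954 J before reaching 0 °C.
Warming the ice to 0 °C takes 240·2.09·9.39 = 4710 J, leaving 48244 J for melting.
Fully melting the ice requires m_ice L_f = 240·334 = 80160 J.
48244 J < 80160 J, so only part of the ice melts and the system sits at 0 °C.
m_melted·334 = 48244  ⇒  m_melted ≈ 144.4 g.

m_melted ≈ 144 g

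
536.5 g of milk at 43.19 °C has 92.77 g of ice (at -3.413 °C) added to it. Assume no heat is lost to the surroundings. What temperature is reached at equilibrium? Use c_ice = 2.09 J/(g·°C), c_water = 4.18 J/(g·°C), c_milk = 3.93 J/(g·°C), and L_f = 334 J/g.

T_f ≈ 23.8 °C

Heat gained plus heat lost sum to zero:
ice -3.413→0 °C: 92.77×2.09×3.413 = 661.74; fusion: m_ice L_f = 92.77×334 = 30985; meltwater 0→T: 92.77×4.18×T = 387.78 T; milk cools: 536.5×3.93×(T − 43.19) = 2108.4(T − 43.19)
2496.2 T = 91064 − 31647 = 59417
T ≈ 23.80 °C (positive, so assuming full melt was valid).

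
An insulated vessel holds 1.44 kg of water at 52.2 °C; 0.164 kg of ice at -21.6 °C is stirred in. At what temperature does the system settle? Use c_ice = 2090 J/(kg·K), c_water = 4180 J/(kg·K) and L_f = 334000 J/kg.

Let T be the final temperature. ΣQ_i = 0:
warm ice to 0 °C: 0.164×2090×(0 − (-21.6)) = 7403.6
  latent heat to melt: 0.164×334000 = 54776
  warm the meltwater: 685.52 T
  water: 6019.2(T − 52.2)
6704.7 T = 314202 − 62180 = 252023
T ≈ 37.59 °C (positive, so assuming full melt was valid).

T_f ≈ 37.6 °C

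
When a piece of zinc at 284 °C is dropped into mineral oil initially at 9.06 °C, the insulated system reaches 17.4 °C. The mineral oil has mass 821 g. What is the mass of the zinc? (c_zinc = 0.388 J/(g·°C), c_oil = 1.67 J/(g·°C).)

m ≈ 111 g

Heat gained plus heat lost sum to zero:
m·0.388·(17.4 − 284) + 821·1.67·(17.4 − 9.06) = 0
-103.44 m = -11435
m = -11435/-103.44 ≈ 110.5 g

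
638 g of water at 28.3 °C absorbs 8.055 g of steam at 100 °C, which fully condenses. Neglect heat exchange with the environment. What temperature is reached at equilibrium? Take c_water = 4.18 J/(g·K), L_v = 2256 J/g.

Setting the total heat transfer to zero:
latent heat released on condensation: 8.055·2256 = 18172; condensed water 100 °C→T: 33.67(T − 100); original water: 2666.8(T − 28.3)
2700.5 T = 18172 + 3367 + 75472 = 97011
T ≈ 35.92 °C (< 100 °C, so full condensation is consistent).

T_f ≈ 35.9 °C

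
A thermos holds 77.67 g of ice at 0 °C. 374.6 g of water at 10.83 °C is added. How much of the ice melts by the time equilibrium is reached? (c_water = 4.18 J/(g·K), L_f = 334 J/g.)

m_melted ≈ 50.8 g

Water can give up m c ΔT = 374.6×4.18×10.83 = 16958 J before reaching 0 °C.
To melt every bit of ice: 77.67×334 = 25942 J.
That's not enough to melt it all — equilibrium is at 0 °C with ice remaining.
Mass melted = 16958/334 ≈ 50.77 g.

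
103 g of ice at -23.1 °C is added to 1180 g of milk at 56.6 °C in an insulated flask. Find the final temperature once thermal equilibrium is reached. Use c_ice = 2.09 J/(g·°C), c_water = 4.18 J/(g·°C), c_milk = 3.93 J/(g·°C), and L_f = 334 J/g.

T_f ≈ 44.0 °C

Energy conservation, ΣQ = 0:
ice -23.1→0 °C: 103×2.09×23.1 = 4972.7; melt ice: 103×334 = 34402; meltwater 0→T: 103×4.18×T = 430.54 T; milk cools: 1180×3.93×(T − 56.6) = 4637.4(T − 56.6)
5067.9 T = 262477 − 39375 = 223102
T ≈ 44.02 °C. Since T > 0 °C, the all-ice-melts assumption holds.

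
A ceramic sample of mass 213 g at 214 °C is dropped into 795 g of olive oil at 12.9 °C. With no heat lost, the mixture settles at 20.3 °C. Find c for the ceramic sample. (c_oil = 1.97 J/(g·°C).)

c ≈ 0.281 J/(g·°C)

Net heat exchanged in the isolated system is zero:
213×c×(20.3 − 214) + 795×1.97×(20.3 − 12.9) = 0
-41258 c = -11590
c = -11590/-41258 ≈ 0.2809 J/(g·°C)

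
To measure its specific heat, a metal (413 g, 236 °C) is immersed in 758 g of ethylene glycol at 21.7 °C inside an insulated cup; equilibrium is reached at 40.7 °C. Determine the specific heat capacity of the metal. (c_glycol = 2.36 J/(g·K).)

Taking heat into each body as positive, Σ m c ΔT = 0:
413·c·(40.7 − 236) + 758·2.36·(40.7 − 21.7) = 0
-80659 c = -33989
c = -33989/-80659 ≈ 0.4214 J/(g·K)

c ≈ 0.421 J/(g·K)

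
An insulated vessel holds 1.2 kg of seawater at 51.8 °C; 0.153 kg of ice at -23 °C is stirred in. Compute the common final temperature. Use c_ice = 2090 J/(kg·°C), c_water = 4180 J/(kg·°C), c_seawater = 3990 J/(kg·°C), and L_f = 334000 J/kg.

T_f ≈ 34.9 °C

Let T be the final temperature. ΣQ_i = 0:
warm ice to 0 °C: 0.153·2090·(0 − (-23)) = 7354.7
  latent heat to melt: 0.153·334000 = 51102
  meltwater 0→T: 0.153·4180·T = 639.54 T
  seawater: 4788(T − 51.8)
5427.5 T = 248018 − 58457 = 189562
T ≈ 34.93 °C (positive, so assuming full melt was valid).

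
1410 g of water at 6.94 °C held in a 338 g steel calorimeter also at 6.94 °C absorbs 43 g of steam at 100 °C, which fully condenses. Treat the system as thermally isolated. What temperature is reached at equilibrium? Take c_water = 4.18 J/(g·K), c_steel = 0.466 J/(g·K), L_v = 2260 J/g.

T_f ≈ 25.2 °C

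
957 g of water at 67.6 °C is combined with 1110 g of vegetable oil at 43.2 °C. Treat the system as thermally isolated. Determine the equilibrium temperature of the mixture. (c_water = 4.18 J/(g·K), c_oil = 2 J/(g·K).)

T_f ≈ 58.9 °C

Heat lost by the water equals heat gained by the oil:
957·4.18·(67.6 − T) = 1110·2·(T − 43.2)
4000.3(67.6 − T) = 2220(T − 43.2)
6220.3 T = 366322  ⇒  T ≈ 58.89 °C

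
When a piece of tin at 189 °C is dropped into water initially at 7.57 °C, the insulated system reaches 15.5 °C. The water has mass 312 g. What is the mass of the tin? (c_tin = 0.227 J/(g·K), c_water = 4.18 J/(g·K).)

m ≈ 263 g

|Q_tin| = |Q_water|:
m×0.227×(189 − 15.5) = 312×4.18×(15.5 − 7.57)
39.38 m = 10342  ⇒  m ≈ 262.6 g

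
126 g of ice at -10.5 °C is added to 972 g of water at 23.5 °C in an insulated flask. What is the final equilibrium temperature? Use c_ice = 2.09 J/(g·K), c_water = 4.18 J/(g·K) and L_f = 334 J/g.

T_f ≈ 11.0 °C

Sum of m c ΔT and latent-heat terms is zero:
ice -10.5→0 °C: 126×2.09×10.5 = 2765.1; melt ice: 126×334 = 42084; meltwater 0→T: 126×4.18×T = 526.68 T; water cools: 972×4.18×(T − 23.5) = 4063(T − 23.5)
4589.6 T = 95480 − 44849 = 50630
T ≈ 11.03 °C — above 0 °C, consistent with complete melting.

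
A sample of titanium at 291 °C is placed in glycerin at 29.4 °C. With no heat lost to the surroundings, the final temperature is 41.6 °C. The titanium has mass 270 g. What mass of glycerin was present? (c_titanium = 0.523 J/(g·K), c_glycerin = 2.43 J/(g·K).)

m ≈ 1190 g

Heat gained plus heat lost sum to zero:
270×0.523×(41.6 − 291) + m×2.43×(41.6 − 29.4) = 0
29.65 m = 35218
m = 35218/29.65 ≈ 1188 g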